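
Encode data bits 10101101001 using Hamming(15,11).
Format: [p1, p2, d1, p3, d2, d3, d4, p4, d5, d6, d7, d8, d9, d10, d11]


Parity bits: p1=1, p2=0, p3=1, p4=0

101101001101001


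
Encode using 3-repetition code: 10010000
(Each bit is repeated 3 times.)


Each bit -> 3 copies

111000000111000000000000


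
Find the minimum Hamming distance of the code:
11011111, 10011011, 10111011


Comparing all pairs, minimum distance: 1
Can detect 0 errors, correct 0 errors

1


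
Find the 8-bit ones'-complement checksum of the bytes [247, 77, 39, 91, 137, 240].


Sum = 831 mod 256 = 63
Complement = 192

192


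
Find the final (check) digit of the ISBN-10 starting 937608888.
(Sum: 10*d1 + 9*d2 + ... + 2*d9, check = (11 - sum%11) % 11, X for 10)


Weighted sum: 327
327 mod 11 = 8

Check digit: 3


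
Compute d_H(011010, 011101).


XOR: 000111
Count of 1s: 3

3


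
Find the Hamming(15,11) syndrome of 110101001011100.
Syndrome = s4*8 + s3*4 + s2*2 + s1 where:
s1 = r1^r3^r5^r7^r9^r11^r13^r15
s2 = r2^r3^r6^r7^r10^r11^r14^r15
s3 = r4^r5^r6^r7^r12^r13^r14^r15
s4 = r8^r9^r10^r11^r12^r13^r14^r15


s1=0, s2=1, s3=0, s4=0

Syndrome = 2 (error at position 2)


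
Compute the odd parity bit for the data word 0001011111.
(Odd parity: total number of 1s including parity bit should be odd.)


Number of 1s in data: 6
Parity bit: 1

1


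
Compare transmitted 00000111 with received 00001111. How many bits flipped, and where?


XOR: 00001000

1 error(s) at position(s): 4


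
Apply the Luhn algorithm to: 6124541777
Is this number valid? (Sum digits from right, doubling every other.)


Luhn sum = 38
38 mod 10 = 8

Invalid (Luhn sum mod 10 = 8)


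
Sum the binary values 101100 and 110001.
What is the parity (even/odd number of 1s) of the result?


101100 = 44
110001 = 49
Sum = 93 = 1011101
1s count = 5

odd parity (5 ones in 1011101)


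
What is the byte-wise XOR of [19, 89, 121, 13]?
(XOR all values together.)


XOR chain: 19 ^ 89 ^ 121 ^ 13 = 62

62


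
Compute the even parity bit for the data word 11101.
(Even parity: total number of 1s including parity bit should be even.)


Number of 1s in data: 4
Parity bit: 0

0


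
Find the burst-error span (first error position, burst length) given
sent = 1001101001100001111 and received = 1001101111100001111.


XOR: 0000000110000000000

Burst at position 7, length 2


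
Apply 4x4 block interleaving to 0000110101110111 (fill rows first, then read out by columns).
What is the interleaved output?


Matrix:
  0000
  1101
  0111
  0111
Read columns: 0100011100110111

0100011100110111


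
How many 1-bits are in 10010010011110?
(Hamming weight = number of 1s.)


Counting 1s in 10010010011110

7


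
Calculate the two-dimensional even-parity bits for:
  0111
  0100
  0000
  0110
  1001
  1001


Row parities: 110000
Column parities: 0101

Row P: 110000, Col P: 0101, Corner: 0


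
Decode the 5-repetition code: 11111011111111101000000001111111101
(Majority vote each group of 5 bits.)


Groups: 11111, 01111, 11111, 01000, 00000, 11111, 11101
Majority votes: 1110011

1110011


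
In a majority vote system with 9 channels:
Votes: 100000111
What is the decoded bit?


Ones: 4 out of 9
Threshold: 5

0 (4/9 voted 1)


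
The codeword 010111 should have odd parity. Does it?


Number of 1s: 4

No, parity error (4 ones)


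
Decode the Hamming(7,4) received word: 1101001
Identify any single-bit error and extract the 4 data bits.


Syndrome = 0: no error detected

Data: 0001 (no errors)


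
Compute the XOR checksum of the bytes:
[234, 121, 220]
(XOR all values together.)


XOR chain: 234 ^ 121 ^ 220 = 79

79


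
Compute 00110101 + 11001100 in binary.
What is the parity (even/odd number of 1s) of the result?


00110101 = 53
11001100 = 204
Sum = 257 = 100000001
1s count = 2

even parity (2 ones in 100000001)


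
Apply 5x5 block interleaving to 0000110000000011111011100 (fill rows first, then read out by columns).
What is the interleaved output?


Matrix:
  00001
  10000
  00001
  11110
  11100
Read columns: 0101100011000110001010100

0101100011000110001010100


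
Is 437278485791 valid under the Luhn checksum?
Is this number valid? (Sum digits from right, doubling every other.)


Luhn sum = 65
65 mod 10 = 5

Invalid (Luhn sum mod 10 = 5)


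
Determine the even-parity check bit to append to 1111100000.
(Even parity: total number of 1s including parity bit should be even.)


Number of 1s in data: 5
Parity bit: 1

1


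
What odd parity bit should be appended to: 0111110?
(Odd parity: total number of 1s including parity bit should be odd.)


Number of 1s in data: 5
Parity bit: 0

0


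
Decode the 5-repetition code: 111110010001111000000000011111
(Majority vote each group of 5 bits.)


Groups: 11111, 00100, 01111, 00000, 00000, 11111
Majority votes: 101001

101001


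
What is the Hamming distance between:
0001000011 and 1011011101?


XOR: 1010011110
Count of 1s: 6

6


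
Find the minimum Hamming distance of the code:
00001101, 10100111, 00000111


Comparing all pairs, minimum distance: 2
Can detect 1 errors, correct 0 errors

2


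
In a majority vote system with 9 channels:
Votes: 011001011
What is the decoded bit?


Ones: 5 out of 9
Threshold: 5

1 (5/9 voted 1)


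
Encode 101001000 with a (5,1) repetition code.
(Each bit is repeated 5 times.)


Each bit -> 5 copies

111110000011111000000000011111000000000000000


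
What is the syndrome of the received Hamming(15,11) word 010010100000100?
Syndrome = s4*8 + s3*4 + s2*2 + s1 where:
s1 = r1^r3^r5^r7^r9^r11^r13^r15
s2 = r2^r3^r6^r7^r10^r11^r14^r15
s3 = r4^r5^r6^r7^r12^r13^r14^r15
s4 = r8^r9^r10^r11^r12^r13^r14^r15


s1=1, s2=0, s3=1, s4=1

Syndrome = 13 (error at position 13)


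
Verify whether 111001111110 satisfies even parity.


Number of 1s: 9

No, parity error (9 ones)


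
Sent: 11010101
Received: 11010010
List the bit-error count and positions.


XOR: 00000111

3 error(s) at position(s): 5, 6, 7


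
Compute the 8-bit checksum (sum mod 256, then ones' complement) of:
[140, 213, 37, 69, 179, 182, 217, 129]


Sum = 1166 mod 256 = 142
Complement = 113

113


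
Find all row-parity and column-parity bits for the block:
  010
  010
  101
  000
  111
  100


Row parities: 110011
Column parities: 110

Row P: 110011, Col P: 110, Corner: 0


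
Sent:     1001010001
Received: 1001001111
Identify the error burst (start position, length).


XOR: 0000011110

Burst at position 5, length 4


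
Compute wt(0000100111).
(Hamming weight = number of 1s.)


Counting 1s in 0000100111

4


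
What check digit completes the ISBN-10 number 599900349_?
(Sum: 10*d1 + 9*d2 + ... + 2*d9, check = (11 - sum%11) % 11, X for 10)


Weighted sum: 308
308 mod 11 = 0

Check digit: 0


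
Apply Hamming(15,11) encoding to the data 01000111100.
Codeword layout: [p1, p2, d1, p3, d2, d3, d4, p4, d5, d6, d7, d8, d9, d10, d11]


Parity bits: p1=1, p2=0, p3=1, p4=0

100110000111100


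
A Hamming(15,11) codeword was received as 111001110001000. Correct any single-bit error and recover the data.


Syndrome = 5: error at position 5

Data: 11110001000 (corrected bit 5)


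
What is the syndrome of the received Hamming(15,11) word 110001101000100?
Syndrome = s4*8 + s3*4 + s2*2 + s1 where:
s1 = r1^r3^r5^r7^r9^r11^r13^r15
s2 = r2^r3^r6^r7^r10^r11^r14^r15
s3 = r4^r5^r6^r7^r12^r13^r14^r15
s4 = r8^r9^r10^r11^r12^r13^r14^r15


s1=0, s2=1, s3=1, s4=0

Syndrome = 6 (error at position 6)


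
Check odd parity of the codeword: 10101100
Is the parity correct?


Number of 1s: 4

No, parity error (4 ones)


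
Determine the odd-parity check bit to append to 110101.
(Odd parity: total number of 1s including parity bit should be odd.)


Number of 1s in data: 4
Parity bit: 1

1


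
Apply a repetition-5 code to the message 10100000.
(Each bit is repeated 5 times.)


Each bit -> 5 copies

1111100000111110000000000000000000000000


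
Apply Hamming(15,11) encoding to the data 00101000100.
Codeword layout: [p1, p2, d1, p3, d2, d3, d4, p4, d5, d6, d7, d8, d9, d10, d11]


Parity bits: p1=0, p2=1, p3=0, p4=0

010001001000100


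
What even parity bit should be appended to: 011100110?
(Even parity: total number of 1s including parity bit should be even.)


Number of 1s in data: 5
Parity bit: 1

1


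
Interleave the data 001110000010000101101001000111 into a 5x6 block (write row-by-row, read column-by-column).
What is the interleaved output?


Matrix:
  001110
  000010
  000101
  101001
  000111
Read columns: 000100000010010101011100100111

000100000010010101011100100111


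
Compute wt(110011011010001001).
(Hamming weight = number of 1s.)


Counting 1s in 110011011010001001

9


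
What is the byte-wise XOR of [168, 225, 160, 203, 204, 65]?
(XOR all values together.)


XOR chain: 168 ^ 225 ^ 160 ^ 203 ^ 204 ^ 65 = 175

175


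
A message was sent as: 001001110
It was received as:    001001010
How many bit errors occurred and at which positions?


XOR: 000000100

1 error(s) at position(s): 6


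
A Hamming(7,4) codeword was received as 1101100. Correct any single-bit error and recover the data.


Syndrome = 2: error at position 2

Data: 0100 (corrected bit 2)


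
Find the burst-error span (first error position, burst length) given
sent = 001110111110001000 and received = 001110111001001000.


XOR: 000000000111000000

Burst at position 9, length 3


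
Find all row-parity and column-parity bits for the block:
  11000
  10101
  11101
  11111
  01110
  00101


Row parities: 010110
Column parities: 00100

Row P: 010110, Col P: 00100, Corner: 1


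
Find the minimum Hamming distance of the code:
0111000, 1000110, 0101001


Comparing all pairs, minimum distance: 2
Can detect 1 errors, correct 0 errors

2


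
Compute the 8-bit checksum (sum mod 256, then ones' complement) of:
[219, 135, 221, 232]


Sum = 807 mod 256 = 39
Complement = 216

216


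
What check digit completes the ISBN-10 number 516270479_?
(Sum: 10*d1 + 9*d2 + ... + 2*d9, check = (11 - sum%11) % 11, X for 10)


Weighted sum: 218
218 mod 11 = 9

Check digit: 2


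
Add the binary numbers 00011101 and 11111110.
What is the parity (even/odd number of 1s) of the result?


00011101 = 29
11111110 = 254
Sum = 283 = 100011011
1s count = 5

odd parity (5 ones in 100011011)


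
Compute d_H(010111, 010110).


XOR: 000001
Count of 1s: 1

1


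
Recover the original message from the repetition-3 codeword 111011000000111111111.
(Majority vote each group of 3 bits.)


Groups: 111, 011, 000, 000, 111, 111, 111
Majority votes: 1100111

1100111


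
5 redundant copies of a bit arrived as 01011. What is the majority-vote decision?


Ones: 3 out of 5
Threshold: 3

1 (3/5 voted 1)


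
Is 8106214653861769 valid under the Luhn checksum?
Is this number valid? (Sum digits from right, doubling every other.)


Luhn sum = 71
71 mod 10 = 1

Invalid (Luhn sum mod 10 = 1)


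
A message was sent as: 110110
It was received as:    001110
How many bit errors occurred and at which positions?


XOR: 111000

3 error(s) at position(s): 0, 1, 2


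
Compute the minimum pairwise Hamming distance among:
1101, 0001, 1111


Comparing all pairs, minimum distance: 1
Can detect 0 errors, correct 0 errors

1


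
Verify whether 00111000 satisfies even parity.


Number of 1s: 3

No, parity error (3 ones)


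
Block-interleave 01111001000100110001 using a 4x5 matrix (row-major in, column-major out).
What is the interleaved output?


Matrix:
  01111
  00100
  01001
  10001
Read columns: 00011010110010001011

00011010110010001011


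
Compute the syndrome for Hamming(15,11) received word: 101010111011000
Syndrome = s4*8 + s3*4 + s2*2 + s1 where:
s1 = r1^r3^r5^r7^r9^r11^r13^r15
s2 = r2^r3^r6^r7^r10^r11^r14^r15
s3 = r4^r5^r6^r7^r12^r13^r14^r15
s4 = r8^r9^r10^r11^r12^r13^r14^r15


s1=0, s2=1, s3=1, s4=0

Syndrome = 6 (error at position 6)


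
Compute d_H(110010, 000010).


XOR: 110000
Count of 1s: 2

2


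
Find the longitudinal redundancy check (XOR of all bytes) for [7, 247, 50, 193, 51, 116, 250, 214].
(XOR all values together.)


XOR chain: 7 ^ 247 ^ 50 ^ 193 ^ 51 ^ 116 ^ 250 ^ 214 = 104

104


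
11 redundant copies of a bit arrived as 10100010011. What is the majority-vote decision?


Ones: 5 out of 11
Threshold: 6

0 (5/11 voted 1)


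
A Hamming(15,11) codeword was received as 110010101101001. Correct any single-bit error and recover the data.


Syndrome = 1: error at position 1

Data: 01011101001 (corrected bit 1)


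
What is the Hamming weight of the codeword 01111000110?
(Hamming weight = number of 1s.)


Counting 1s in 01111000110

6


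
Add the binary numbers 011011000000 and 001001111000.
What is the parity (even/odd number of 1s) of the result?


011011000000 = 1728
001001111000 = 632
Sum = 2360 = 100100111000
1s count = 5

odd parity (5 ones in 100100111000)


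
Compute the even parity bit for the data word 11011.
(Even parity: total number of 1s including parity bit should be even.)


Number of 1s in data: 4
Parity bit: 0

0


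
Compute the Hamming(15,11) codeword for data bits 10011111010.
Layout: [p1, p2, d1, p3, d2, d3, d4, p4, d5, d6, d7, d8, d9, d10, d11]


Parity bits: p1=0, p2=1, p3=1, p4=1

011100111111010


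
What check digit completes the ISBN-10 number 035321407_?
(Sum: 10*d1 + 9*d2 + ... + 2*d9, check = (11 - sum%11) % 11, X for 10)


Weighted sum: 135
135 mod 11 = 3

Check digit: 8


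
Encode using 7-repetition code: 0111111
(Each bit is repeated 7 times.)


Each bit -> 7 copies

0000000111111111111111111111111111111111111111111


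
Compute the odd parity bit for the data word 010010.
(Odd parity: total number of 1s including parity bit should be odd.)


Number of 1s in data: 2
Parity bit: 1

1


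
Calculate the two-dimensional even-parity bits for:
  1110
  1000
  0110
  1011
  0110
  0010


Row parities: 110101
Column parities: 1111

Row P: 110101, Col P: 1111, Corner: 0


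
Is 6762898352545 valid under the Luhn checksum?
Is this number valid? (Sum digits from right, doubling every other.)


Luhn sum = 79
79 mod 10 = 9

Invalid (Luhn sum mod 10 = 9)


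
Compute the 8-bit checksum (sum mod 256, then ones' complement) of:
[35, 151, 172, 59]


Sum = 417 mod 256 = 161
Complement = 94

94


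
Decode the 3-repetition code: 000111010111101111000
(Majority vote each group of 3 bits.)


Groups: 000, 111, 010, 111, 101, 111, 000
Majority votes: 0101110

0101110


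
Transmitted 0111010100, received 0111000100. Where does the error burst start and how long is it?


XOR: 0000010000

Burst at position 5, length 1


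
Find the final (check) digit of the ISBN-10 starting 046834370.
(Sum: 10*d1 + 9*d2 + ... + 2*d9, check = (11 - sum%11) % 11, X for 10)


Weighted sum: 211
211 mod 11 = 2

Check digit: 9


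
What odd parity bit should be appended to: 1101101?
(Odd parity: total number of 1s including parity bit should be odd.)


Number of 1s in data: 5
Parity bit: 0

0


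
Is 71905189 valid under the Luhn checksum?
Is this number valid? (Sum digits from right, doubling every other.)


Luhn sum = 33
33 mod 10 = 3

Invalid (Luhn sum mod 10 = 3)


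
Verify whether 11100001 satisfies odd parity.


Number of 1s: 4

No, parity error (4 ones)


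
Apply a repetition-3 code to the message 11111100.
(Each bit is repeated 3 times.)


Each bit -> 3 copies

111111111111111111000000


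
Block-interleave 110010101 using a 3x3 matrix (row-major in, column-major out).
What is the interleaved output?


Matrix:
  110
  010
  101
Read columns: 101110001

101110001


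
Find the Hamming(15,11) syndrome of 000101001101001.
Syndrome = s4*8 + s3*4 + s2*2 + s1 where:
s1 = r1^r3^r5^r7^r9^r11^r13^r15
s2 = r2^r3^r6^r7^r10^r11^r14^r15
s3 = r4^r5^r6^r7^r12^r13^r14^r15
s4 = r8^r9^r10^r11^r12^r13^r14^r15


s1=0, s2=1, s3=0, s4=0

Syndrome = 2 (error at position 2)


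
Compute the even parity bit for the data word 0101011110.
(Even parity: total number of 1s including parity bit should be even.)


Number of 1s in data: 6
Parity bit: 0

0


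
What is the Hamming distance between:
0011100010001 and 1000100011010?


XOR: 1011000001011
Count of 1s: 6

6


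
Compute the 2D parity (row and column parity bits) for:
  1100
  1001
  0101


Row parities: 000
Column parities: 0000

Row P: 000, Col P: 0000, Corner: 0


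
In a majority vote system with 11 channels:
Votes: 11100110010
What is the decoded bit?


Ones: 6 out of 11
Threshold: 6

1 (6/11 voted 1)


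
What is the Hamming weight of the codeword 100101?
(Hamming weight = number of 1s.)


Counting 1s in 100101

3


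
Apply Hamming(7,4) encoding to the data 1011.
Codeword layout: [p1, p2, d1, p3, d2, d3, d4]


Parity bits: p1=0, p2=1, p3=0

0110011


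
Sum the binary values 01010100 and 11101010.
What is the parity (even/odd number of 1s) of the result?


01010100 = 84
11101010 = 234
Sum = 318 = 100111110
1s count = 6

even parity (6 ones in 100111110)


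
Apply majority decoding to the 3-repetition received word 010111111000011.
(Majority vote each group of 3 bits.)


Groups: 010, 111, 111, 000, 011
Majority votes: 01101

01101


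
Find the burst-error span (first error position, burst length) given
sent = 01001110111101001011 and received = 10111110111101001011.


XOR: 11110000000000000000

Burst at position 0, length 4


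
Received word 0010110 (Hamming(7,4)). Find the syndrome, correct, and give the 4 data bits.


Syndrome = 0: no error detected

Data: 1110 (no errors)


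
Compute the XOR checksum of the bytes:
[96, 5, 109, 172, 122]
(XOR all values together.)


XOR chain: 96 ^ 5 ^ 109 ^ 172 ^ 122 = 222

222


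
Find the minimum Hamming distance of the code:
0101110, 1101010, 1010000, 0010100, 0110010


Comparing all pairs, minimum distance: 2
Can detect 1 errors, correct 0 errors

2


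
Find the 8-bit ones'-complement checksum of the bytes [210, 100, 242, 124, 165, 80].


Sum = 921 mod 256 = 153
Complement = 102

102


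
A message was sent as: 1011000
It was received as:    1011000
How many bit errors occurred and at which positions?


XOR: 0000000

0 errors (received matches sent)


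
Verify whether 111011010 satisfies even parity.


Number of 1s: 6

Yes, parity is correct (6 ones)


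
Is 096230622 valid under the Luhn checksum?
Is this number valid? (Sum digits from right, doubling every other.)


Luhn sum = 34
34 mod 10 = 4

Invalid (Luhn sum mod 10 = 4)


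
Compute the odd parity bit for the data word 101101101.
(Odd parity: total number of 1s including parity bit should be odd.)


Number of 1s in data: 6
Parity bit: 1

1


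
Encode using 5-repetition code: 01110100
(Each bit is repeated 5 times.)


Each bit -> 5 copies

0000011111111111111100000111110000000000


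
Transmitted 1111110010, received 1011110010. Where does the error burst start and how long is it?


XOR: 0100000000

Burst at position 1, length 1


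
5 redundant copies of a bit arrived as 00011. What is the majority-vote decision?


Ones: 2 out of 5
Threshold: 3

0 (2/5 voted 1)


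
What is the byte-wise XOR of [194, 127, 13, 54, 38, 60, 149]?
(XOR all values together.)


XOR chain: 194 ^ 127 ^ 13 ^ 54 ^ 38 ^ 60 ^ 149 = 9

9


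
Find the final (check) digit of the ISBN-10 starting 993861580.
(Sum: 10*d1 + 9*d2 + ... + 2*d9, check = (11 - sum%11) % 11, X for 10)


Weighted sum: 336
336 mod 11 = 6

Check digit: 5


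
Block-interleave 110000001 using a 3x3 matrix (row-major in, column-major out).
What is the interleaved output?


Matrix:
  110
  000
  001
Read columns: 100100001

100100001


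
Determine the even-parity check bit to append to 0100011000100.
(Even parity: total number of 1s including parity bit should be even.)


Number of 1s in data: 4
Parity bit: 0

0


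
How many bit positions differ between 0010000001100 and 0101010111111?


XOR: 0111010110011
Count of 1s: 8

8


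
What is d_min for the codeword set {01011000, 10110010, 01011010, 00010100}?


Comparing all pairs, minimum distance: 1
Can detect 0 errors, correct 0 errors

1


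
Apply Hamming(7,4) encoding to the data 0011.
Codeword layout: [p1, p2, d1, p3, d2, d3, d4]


Parity bits: p1=1, p2=0, p3=0

1000011


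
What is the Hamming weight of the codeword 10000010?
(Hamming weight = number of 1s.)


Counting 1s in 10000010

2


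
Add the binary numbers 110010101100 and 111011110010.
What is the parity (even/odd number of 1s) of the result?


110010101100 = 3244
111011110010 = 3826
Sum = 7070 = 1101110011110
1s count = 9

odd parity (9 ones in 1101110011110)


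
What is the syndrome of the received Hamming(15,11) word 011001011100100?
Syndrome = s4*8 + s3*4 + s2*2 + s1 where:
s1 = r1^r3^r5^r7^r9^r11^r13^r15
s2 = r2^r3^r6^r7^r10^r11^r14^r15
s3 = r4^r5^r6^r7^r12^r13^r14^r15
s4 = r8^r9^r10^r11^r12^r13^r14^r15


s1=1, s2=0, s3=0, s4=0

Syndrome = 1 (error at position 1)


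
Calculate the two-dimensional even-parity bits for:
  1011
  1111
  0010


Row parities: 101
Column parities: 0110

Row P: 101, Col P: 0110, Corner: 0


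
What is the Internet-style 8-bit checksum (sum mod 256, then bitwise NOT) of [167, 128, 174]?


Sum = 469 mod 256 = 213
Complement = 42

42


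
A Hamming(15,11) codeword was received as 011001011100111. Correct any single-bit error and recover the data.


Syndrome = 0: no error detected

Data: 10101100111 (no errors)


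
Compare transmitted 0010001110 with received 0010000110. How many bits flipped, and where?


XOR: 0000001000

1 error(s) at position(s): 6


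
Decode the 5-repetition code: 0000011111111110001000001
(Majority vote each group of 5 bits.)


Groups: 00000, 11111, 11111, 00010, 00001
Majority votes: 01100

01100


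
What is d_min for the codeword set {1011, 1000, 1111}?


Comparing all pairs, minimum distance: 1
Can detect 0 errors, correct 0 errors

1


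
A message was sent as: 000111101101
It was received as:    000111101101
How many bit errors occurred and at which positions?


XOR: 000000000000

0 errors (received matches sent)


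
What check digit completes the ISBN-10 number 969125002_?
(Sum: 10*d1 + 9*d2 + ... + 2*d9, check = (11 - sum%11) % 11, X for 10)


Weighted sum: 264
264 mod 11 = 0

Check digit: 0


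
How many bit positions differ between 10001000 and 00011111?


XOR: 10010111
Count of 1s: 5

5


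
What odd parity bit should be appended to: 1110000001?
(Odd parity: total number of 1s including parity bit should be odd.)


Number of 1s in data: 4
Parity bit: 1

1


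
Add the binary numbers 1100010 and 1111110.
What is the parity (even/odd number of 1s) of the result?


1100010 = 98
1111110 = 126
Sum = 224 = 11100000
1s count = 3

odd parity (3 ones in 11100000)


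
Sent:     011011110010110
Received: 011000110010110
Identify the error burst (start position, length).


XOR: 000011000000000

Burst at position 4, length 2


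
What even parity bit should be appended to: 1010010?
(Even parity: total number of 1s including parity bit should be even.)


Number of 1s in data: 3
Parity bit: 1

1


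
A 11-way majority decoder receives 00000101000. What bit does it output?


Ones: 2 out of 11
Threshold: 6

0 (2/11 voted 1)


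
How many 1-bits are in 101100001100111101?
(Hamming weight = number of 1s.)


Counting 1s in 101100001100111101

10


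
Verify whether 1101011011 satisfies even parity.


Number of 1s: 7

No, parity error (7 ones)


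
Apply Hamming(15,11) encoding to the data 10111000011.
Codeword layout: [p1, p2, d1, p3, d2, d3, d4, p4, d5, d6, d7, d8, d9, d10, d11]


Parity bits: p1=0, p2=1, p3=0, p4=1

011001111000011


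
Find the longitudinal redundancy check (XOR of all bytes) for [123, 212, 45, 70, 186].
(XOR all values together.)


XOR chain: 123 ^ 212 ^ 45 ^ 70 ^ 186 = 126

126


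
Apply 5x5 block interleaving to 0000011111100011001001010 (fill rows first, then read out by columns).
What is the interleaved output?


Matrix:
  00000
  11111
  10001
  10010
  01010
Read columns: 0111001001010000101101100

0111001001010000101101100


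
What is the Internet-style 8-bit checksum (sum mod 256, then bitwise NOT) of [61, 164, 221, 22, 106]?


Sum = 574 mod 256 = 62
Complement = 193

193


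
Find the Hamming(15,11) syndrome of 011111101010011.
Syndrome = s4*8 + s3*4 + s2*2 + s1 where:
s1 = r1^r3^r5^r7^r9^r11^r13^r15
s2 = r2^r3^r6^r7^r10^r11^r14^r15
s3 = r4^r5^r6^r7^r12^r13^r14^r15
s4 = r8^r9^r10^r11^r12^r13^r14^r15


s1=0, s2=1, s3=0, s4=0

Syndrome = 2 (error at position 2)


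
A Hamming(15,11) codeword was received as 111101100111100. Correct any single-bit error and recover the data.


Syndrome = 5: error at position 5

Data: 11110111100 (corrected bit 5)


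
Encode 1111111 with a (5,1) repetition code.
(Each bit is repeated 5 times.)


Each bit -> 5 copies

11111111111111111111111111111111111


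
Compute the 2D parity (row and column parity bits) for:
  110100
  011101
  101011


Row parities: 100
Column parities: 000010

Row P: 100, Col P: 000010, Corner: 1


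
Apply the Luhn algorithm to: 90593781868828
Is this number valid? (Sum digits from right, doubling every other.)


Luhn sum = 80
80 mod 10 = 0

Valid (Luhn sum mod 10 = 0)


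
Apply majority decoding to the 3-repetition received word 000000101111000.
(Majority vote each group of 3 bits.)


Groups: 000, 000, 101, 111, 000
Majority votes: 00110

00110


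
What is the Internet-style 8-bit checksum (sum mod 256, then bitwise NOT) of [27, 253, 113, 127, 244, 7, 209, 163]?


Sum = 1143 mod 256 = 119
Complement = 136

136


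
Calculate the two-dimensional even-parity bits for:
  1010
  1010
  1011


Row parities: 001
Column parities: 1011

Row P: 001, Col P: 1011, Corner: 1


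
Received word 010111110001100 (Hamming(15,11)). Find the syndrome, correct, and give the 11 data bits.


Syndrome = 11: error at position 11

Data: 01110011100 (corrected bit 11)


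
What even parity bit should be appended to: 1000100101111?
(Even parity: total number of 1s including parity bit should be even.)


Number of 1s in data: 7
Parity bit: 1

1


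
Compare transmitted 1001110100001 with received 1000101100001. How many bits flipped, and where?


XOR: 0001011000000

3 error(s) at position(s): 3, 5, 6


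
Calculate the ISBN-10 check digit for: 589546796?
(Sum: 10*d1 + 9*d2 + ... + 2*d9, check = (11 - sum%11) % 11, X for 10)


Weighted sum: 350
350 mod 11 = 9

Check digit: 2


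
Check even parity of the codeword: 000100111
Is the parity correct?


Number of 1s: 4

Yes, parity is correct (4 ones)


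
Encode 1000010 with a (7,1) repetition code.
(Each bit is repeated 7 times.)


Each bit -> 7 copies

1111111000000000000000000000000000011111110000000


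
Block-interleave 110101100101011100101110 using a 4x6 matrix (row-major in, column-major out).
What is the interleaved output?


Matrix:
  110101
  100101
  011100
  101110
Read columns: 110110100011111100011100

110110100011111100011100


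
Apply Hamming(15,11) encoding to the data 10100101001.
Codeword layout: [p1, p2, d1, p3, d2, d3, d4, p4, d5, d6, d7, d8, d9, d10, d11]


Parity bits: p1=0, p2=0, p3=1, p4=1

001101010101001


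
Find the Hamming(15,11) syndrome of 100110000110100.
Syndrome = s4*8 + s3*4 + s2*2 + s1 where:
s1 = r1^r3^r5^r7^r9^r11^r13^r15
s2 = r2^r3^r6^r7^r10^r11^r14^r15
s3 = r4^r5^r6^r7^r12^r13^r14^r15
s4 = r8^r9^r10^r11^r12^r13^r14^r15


s1=0, s2=0, s3=1, s4=1

Syndrome = 12 (error at position 12)


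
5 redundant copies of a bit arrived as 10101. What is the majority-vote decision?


Ones: 3 out of 5
Threshold: 3

1 (3/5 voted 1)


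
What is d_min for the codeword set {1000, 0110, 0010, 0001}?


Comparing all pairs, minimum distance: 1
Can detect 0 errors, correct 0 errors

1


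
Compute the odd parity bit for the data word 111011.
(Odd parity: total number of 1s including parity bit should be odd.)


Number of 1s in data: 5
Parity bit: 0

0


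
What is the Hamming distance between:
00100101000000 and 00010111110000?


XOR: 00110010110000
Count of 1s: 5

5


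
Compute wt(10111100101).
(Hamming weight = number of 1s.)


Counting 1s in 10111100101

7


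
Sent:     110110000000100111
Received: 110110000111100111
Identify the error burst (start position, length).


XOR: 000000000111000000

Burst at position 9, length 3


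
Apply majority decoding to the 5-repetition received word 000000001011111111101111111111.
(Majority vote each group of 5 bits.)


Groups: 00000, 00010, 11111, 11110, 11111, 11111
Majority votes: 001111

001111


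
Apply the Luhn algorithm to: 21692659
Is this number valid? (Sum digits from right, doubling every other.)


Luhn sum = 37
37 mod 10 = 7

Invalid (Luhn sum mod 10 = 7)


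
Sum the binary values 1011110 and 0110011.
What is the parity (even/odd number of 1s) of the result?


1011110 = 94
0110011 = 51
Sum = 145 = 10010001
1s count = 3

odd parity (3 ones in 10010001)


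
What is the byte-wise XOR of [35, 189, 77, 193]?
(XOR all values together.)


XOR chain: 35 ^ 189 ^ 77 ^ 193 = 18

18


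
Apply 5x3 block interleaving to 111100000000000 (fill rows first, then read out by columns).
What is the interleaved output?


Matrix:
  111
  100
  000
  000
  000
Read columns: 110001000010000

110001000010000


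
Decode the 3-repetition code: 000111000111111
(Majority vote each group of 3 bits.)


Groups: 000, 111, 000, 111, 111
Majority votes: 01011

01011


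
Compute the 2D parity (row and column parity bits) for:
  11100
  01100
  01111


Row parities: 100
Column parities: 11111

Row P: 100, Col P: 11111, Corner: 1


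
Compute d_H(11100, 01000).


XOR: 10100
Count of 1s: 2

2


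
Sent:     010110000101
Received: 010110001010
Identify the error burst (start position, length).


XOR: 000000001111

Burst at position 8, length 4


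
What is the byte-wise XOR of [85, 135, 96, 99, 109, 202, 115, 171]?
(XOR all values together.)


XOR chain: 85 ^ 135 ^ 96 ^ 99 ^ 109 ^ 202 ^ 115 ^ 171 = 174

174


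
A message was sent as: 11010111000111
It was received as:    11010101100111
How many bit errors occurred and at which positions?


XOR: 00000010100000

2 error(s) at position(s): 6, 8


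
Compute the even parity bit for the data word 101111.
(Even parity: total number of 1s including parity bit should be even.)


Number of 1s in data: 5
Parity bit: 1

1


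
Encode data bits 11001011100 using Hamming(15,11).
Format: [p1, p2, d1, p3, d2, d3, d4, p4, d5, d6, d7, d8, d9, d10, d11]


Parity bits: p1=1, p2=0, p3=1, p4=0

101110001011100


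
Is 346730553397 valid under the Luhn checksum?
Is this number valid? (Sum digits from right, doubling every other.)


Luhn sum = 57
57 mod 10 = 7

Invalid (Luhn sum mod 10 = 7)


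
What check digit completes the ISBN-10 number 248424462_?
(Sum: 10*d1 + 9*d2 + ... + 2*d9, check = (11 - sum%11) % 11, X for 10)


Weighted sum: 218
218 mod 11 = 9

Check digit: 2


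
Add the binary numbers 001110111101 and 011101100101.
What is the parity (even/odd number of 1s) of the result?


001110111101 = 957
011101100101 = 1893
Sum = 2850 = 101100100010
1s count = 5

odd parity (5 ones in 101100100010)


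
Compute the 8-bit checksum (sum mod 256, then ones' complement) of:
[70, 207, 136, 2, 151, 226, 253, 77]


Sum = 1122 mod 256 = 98
Complement = 157

157


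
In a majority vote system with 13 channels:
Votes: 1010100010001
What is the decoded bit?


Ones: 5 out of 13
Threshold: 7

0 (5/13 voted 1)


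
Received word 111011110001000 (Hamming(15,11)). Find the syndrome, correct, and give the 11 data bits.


Syndrome = 0: no error detected

Data: 11110001000 (no errors)


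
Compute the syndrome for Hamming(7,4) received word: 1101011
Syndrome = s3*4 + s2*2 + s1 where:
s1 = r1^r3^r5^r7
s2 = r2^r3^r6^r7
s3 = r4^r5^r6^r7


s1=0, s2=1, s3=1

Syndrome = 6 (error at position 6)


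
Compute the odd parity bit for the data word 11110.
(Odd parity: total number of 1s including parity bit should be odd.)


Number of 1s in data: 4
Parity bit: 1

1


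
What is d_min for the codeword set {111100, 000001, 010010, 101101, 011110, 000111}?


Comparing all pairs, minimum distance: 2
Can detect 1 errors, correct 0 errors

2


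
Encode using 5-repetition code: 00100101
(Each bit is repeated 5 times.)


Each bit -> 5 copies

0000000000111110000000000111110000011111


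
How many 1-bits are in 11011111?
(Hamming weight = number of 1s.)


Counting 1s in 11011111

7


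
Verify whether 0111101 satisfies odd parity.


Number of 1s: 5

Yes, parity is correct (5 ones)


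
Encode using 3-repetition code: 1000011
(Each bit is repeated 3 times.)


Each bit -> 3 copies

111000000000000111111


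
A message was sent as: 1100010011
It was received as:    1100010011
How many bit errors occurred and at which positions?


XOR: 0000000000

0 errors (received matches sent)


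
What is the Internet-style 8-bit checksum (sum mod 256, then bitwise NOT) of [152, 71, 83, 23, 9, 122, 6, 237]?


Sum = 703 mod 256 = 191
Complement = 64

64


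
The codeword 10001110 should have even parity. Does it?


Number of 1s: 4

Yes, parity is correct (4 ones)


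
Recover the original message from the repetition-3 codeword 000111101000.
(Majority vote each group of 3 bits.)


Groups: 000, 111, 101, 000
Majority votes: 0110

0110


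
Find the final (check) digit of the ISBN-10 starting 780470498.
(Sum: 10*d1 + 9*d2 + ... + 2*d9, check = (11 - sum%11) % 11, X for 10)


Weighted sum: 271
271 mod 11 = 7

Check digit: 4


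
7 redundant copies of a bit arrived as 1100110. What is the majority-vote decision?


Ones: 4 out of 7
Threshold: 4

1 (4/7 voted 1)


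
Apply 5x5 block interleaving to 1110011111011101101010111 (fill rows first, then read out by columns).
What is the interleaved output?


Matrix:
  11100
  11111
  01110
  11010
  10111
Read columns: 1101111110111010111101001

1101111110111010111101001


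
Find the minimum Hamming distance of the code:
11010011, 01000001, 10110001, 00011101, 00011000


Comparing all pairs, minimum distance: 2
Can detect 1 errors, correct 0 errors

2


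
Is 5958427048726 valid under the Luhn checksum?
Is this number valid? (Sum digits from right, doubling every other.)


Luhn sum = 69
69 mod 10 = 9

Invalid (Luhn sum mod 10 = 9)


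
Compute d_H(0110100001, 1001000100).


XOR: 1111100101
Count of 1s: 7

7


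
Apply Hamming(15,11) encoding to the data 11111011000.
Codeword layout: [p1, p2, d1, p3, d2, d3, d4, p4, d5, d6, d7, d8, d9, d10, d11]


Parity bits: p1=1, p2=0, p3=0, p4=1

101011111011000


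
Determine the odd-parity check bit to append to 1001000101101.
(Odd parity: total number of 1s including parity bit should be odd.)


Number of 1s in data: 6
Parity bit: 1

1


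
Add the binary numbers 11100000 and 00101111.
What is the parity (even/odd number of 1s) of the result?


11100000 = 224
00101111 = 47
Sum = 271 = 100001111
1s count = 5

odd parity (5 ones in 100001111)


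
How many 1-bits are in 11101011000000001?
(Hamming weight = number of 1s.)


Counting 1s in 11101011000000001

7


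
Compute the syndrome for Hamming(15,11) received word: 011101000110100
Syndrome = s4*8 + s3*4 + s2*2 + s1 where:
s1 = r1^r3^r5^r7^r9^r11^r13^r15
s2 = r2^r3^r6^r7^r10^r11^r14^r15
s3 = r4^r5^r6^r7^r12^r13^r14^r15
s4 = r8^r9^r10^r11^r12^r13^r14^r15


s1=1, s2=1, s3=1, s4=1

Syndrome = 15 (error at position 15)


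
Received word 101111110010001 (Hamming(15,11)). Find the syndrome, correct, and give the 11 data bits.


Syndrome = 14: error at position 14

Data: 11110010011 (corrected bit 14)


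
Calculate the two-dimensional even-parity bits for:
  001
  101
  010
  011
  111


Row parities: 10101
Column parities: 010

Row P: 10101, Col P: 010, Corner: 1


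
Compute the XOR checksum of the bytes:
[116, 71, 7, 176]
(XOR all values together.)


XOR chain: 116 ^ 71 ^ 7 ^ 176 = 132

132


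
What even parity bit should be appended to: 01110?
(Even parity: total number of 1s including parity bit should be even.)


Number of 1s in data: 3
Parity bit: 1

1


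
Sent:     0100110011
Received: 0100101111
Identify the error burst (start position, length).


XOR: 0000011100

Burst at position 5, length 3


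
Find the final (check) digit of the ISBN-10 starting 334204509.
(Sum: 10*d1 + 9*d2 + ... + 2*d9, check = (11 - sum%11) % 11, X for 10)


Weighted sum: 161
161 mod 11 = 7

Check digit: 4


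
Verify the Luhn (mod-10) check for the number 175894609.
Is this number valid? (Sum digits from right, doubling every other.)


Luhn sum = 50
50 mod 10 = 0

Valid (Luhn sum mod 10 = 0)


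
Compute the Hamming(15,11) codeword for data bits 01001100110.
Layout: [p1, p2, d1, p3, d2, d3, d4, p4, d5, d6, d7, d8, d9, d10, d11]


Parity bits: p1=1, p2=0, p3=1, p4=0

100110001100110


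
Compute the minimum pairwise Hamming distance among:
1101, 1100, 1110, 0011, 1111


Comparing all pairs, minimum distance: 1
Can detect 0 errors, correct 0 errors

1


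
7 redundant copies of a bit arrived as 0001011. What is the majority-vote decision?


Ones: 3 out of 7
Threshold: 4

0 (3/7 voted 1)


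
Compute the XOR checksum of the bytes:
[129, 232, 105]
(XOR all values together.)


XOR chain: 129 ^ 232 ^ 105 = 0

0


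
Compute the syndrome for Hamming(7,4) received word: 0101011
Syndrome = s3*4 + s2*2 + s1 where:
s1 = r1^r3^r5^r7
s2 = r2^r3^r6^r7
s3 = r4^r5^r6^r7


s1=1, s2=1, s3=1

Syndrome = 7 (error at position 7)


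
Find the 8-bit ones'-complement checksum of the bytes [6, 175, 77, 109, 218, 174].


Sum = 759 mod 256 = 247
Complement = 8

8


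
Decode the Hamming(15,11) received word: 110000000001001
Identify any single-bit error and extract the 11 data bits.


Syndrome = 0: no error detected

Data: 00000001001 (no errors)


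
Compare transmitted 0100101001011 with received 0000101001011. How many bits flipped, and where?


XOR: 0100000000000

1 error(s) at position(s): 1


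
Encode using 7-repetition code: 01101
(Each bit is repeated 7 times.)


Each bit -> 7 copies

00000001111111111111100000001111111


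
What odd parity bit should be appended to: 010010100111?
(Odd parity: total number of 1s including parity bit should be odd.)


Number of 1s in data: 6
Parity bit: 1

1


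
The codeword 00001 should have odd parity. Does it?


Number of 1s: 1

Yes, parity is correct (1 ones)


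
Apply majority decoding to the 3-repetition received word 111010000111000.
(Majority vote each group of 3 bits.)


Groups: 111, 010, 000, 111, 000
Majority votes: 10010

10010


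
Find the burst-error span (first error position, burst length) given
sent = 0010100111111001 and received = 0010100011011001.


XOR: 0000000100100000

Burst at position 7, length 4


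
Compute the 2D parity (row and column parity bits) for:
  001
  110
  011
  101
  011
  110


Row parities: 100000
Column parities: 100

Row P: 100000, Col P: 100, Corner: 1
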